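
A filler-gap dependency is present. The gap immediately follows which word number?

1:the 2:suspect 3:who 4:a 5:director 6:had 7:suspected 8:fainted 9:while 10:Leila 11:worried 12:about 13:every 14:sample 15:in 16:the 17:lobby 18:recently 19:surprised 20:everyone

The displaced element is "the suspect" (word 2).
It is linked across 1 clause boundary (Ø).
It functions as the subject of "fainted", so the gap sits immediately after word 7 ("suspected").
Base order: A director had suspected the suspect fainted while Leila worried about every sample in the lobby recently.

7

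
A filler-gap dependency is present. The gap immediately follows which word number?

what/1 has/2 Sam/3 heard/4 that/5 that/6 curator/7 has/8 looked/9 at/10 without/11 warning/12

10

The displaced element is "what" (word 1).
It is linked across 1 clause boundary (that).
It functions as the object of the preposition "at" of "looked", so the gap sits immediately after word 10 ("at").
Base order: Sam has heard that that curator has looked at what without warning.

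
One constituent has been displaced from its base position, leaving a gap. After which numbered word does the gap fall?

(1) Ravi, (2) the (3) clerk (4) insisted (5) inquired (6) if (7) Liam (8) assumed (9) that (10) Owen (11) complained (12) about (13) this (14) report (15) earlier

4

The displaced element is "Ravi" (word 1).
It is linked across 1 clause boundary (Ø).
It functions as the subject of "inquired", so the gap sits immediately after word 4 ("insisted").
Base order: The clerk insisted that Ravi inquired if Liam assumed that Owen complained about this report earlier.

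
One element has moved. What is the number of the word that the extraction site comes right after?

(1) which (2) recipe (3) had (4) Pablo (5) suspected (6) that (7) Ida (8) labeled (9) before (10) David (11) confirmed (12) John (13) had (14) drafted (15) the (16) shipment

The displaced element is "which recipe" (word 2).
It is linked across 1 clause boundary (that).
It functions as the direct object of "labeled", so the gap sits immediately after word 8 ("labeled").
Base order: Pablo had suspected that Ida labeled which recipe before David confirmed John had drafted the shipment.

8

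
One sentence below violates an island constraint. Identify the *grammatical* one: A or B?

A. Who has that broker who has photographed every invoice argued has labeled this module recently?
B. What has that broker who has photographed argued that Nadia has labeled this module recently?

A

In B, the wh-phrase is extracted from inside a complex-NP island (relative clause) (introduced by "who"), which blocks movement.
In A, the extraction path crosses only that-complement boundaries, which are transparent.
So A is grammatical.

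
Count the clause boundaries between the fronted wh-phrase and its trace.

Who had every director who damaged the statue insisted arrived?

"who" is extracted from the subject of "arrived".
Boundaries crossed, outermost first: [Ø] — 1 in total.

1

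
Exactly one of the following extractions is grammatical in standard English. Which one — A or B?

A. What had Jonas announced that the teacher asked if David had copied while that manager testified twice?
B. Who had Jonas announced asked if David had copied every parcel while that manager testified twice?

B

In A, the wh-phrase is extracted from inside a wh-island (introduced by "if"), which blocks movement.
In B, the extraction path crosses only that-complement boundaries, which are transparent.
So B is grammatical.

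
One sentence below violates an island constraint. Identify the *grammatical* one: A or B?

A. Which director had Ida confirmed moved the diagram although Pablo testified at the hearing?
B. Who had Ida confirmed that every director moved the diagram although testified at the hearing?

In B, the wh-phrase is extracted from inside an adjunct island (introduced by "although"), which blocks movement.
In A, the extraction path crosses only that-complement boundaries, which are transparent.
So A is grammatical.

A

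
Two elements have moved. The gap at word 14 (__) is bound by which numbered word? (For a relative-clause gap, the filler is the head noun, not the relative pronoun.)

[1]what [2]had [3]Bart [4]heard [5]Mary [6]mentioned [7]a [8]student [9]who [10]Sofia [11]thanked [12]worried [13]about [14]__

The marked gap is the object of the preposition "about" of "worried".
Its filler is the fronted wh-phrase "what", at word 1.
(The other dependency links word 8 to a gap after word 11.)

1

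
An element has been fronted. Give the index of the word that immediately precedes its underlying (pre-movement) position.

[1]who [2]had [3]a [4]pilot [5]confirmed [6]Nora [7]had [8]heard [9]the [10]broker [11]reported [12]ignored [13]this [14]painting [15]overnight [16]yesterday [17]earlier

11

The displaced element is "who" (word 1).
It is linked across 3 clause boundaries (Ø → Ø → Ø).
It functions as the subject of "ignored", so the gap sits immediately after word 11 ("reported").
Base order: A pilot had confirmed Nora had heard the broker reported that who ignored this painting overnight yesterday earlier.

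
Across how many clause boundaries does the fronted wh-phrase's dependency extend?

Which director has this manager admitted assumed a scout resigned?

1

"which director" is extracted from the subject of "assumed".
Boundaries crossed, outermost first: [Ø] — 1 in total.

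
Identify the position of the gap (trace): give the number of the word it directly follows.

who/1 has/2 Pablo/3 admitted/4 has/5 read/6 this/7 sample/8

The displaced element is "who" (word 1).
It is linked across 1 clause boundary (Ø).
It functions as the subject of "read", so the gap sits immediately after word 4 ("admitted").
Base order: Pablo has admitted who has read this sample.

4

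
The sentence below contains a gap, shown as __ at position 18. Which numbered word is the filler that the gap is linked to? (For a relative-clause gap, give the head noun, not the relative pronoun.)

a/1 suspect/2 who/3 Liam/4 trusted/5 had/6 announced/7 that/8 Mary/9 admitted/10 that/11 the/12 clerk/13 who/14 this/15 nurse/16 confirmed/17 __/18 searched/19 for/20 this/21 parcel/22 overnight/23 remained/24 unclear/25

13

The gap at 18 is the subject of "searched", inside a relative clause.
The relative pronoun is "who" (word 14); it is bound by the head noun immediately before it.
Its filler is the head noun "clerk", at word 13.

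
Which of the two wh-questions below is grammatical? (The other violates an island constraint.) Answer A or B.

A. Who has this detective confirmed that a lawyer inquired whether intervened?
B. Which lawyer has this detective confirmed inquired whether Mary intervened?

B

In A, the wh-phrase is extracted from inside a wh-island (introduced by "whether"), which blocks movement.
In B, the extraction path crosses only that-complement boundaries, which are transparent.
So B is grammatical.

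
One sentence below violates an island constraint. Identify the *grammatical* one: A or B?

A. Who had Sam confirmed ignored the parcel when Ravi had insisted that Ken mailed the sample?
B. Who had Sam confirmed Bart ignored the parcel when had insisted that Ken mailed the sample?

In B, the wh-phrase is extracted from inside an adjunct island (introduced by "when"), which blocks movement.
In A, the extraction path crosses only that-complement boundaries, which are transparent.
So A is grammatical.

A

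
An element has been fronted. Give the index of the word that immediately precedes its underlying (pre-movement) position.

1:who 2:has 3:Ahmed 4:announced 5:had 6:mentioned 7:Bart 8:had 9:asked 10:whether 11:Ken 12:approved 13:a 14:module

4

The displaced element is "who" (word 1).
It is linked across 1 clause boundary (Ø).
It functions as the subject of "mentioned", so the gap sits immediately after word 4 ("announced").
Base order: Ahmed has announced that who had mentioned Bart had asked whether Ken approved a module.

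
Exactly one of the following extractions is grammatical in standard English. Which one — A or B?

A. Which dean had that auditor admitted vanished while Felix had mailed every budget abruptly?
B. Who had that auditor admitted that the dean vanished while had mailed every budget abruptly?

A

In B, the wh-phrase is extracted from inside an adjunct island (introduced by "while"), which blocks movement.
In A, the extraction path crosses only that-complement boundaries, which are transparent.
So A is grammatical.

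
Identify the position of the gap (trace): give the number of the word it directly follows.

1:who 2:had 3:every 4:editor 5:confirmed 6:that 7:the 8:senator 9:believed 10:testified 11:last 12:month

9

The displaced element is "who" (word 1).
It is linked across 2 clause boundaries (that → Ø).
It functions as the subject of "testified", so the gap sits immediately after word 9 ("believed").
Base order: Every editor had confirmed that the senator believed who testified last month.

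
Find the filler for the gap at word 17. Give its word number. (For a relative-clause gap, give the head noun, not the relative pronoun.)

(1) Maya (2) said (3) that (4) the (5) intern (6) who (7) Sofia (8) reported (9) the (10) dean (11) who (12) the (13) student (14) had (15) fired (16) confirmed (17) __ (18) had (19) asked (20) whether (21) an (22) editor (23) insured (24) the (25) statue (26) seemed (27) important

The gap at 17 is the subject of "asked", inside a relative clause.
The relative pronoun is "who" (word 6); it is bound by the head noun immediately before it.
Its filler is the head noun "intern", at word 5.

5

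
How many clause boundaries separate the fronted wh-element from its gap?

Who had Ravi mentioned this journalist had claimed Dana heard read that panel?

3

"who" is extracted from the subject of "read".
Boundaries crossed, outermost first: [Ø], [Ø], [Ø] — 3 in total.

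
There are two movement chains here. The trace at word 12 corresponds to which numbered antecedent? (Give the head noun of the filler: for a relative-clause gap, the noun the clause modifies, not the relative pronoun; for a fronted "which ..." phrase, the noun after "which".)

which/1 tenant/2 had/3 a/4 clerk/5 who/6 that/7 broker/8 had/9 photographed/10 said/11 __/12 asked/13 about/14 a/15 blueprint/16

The marked gap is the subject of "asked".
Its filler is the fronted wh-phrase "which tenant", at word 2.
(The other dependency links word 5 to a gap after word 10.)

2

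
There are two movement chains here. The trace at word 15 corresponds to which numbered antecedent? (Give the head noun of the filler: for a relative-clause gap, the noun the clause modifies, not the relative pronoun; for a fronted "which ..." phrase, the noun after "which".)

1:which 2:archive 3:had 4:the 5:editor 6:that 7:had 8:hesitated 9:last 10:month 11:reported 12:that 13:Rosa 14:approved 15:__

2

The marked gap is the direct object of "approved".
Its filler is the fronted wh-phrase "which archive", at word 2.
(The other dependency links word 5 to a gap after word 6.)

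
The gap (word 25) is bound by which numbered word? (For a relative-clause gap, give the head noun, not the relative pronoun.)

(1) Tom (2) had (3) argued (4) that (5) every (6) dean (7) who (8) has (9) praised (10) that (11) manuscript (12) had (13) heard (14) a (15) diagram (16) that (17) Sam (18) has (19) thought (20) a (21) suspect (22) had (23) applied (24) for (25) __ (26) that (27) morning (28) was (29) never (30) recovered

15

The gap at 25 is the prepositional object of "applied", inside a relative clause.
The relative pronoun is "that" (word 16); it is bound by the head noun immediately before it.
Its filler is the head noun "diagram", at word 15.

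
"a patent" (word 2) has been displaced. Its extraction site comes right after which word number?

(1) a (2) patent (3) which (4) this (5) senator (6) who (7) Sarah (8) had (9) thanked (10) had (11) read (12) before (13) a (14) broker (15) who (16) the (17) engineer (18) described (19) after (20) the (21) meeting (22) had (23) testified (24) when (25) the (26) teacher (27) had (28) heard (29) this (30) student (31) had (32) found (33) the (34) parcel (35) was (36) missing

11

The displaced element is "a patent" (word 2).
It functions as the direct object of "read", so the gap sits immediately after word 11 ("read").
Base order: This senator who Sarah had thanked had read a patent before a broker who the engineer described after the meeting had testified when the teacher had heard this student had found the parcel.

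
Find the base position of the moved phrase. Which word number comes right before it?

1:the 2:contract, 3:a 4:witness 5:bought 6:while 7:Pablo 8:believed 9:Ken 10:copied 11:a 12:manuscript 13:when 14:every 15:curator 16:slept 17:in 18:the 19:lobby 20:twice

The displaced element is "the contract" (word 2).
It functions as the direct object of "bought", so the gap sits immediately after word 5 ("bought").
Base order: A witness bought the contract while Pablo believed Ken copied a manuscript when every curator slept in the lobby twice.

5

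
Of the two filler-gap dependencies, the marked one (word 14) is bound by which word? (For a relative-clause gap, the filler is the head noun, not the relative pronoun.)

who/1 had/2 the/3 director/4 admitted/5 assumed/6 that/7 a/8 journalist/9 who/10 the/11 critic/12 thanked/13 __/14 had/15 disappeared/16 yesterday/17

9

The marked gap is inside the relative clause, the direct object of "thanked".
Its filler is the head noun "journalist" (via "who"), at word 9.
(The other dependency links word 1 to a gap after word 5.)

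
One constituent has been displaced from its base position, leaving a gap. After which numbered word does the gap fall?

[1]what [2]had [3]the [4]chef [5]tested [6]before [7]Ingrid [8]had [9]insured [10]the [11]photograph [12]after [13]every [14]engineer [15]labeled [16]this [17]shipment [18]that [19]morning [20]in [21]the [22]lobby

5

The displaced element is "what" (word 1).
It functions as the direct object of "tested", so the gap sits immediately after word 5 ("tested").
Base order: The chef had tested what before Ingrid had insured the photograph after every engineer labeled this shipment that morning in the lobby.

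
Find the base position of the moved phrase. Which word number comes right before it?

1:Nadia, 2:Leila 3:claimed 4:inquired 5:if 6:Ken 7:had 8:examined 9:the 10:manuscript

3

The displaced element is "Nadia" (word 1).
It is linked across 1 clause boundary (Ø).
It functions as the subject of "inquired", so the gap sits immediately after word 3 ("claimed").
Base order: Leila claimed that Nadia inquired if Ken had examined the manuscript.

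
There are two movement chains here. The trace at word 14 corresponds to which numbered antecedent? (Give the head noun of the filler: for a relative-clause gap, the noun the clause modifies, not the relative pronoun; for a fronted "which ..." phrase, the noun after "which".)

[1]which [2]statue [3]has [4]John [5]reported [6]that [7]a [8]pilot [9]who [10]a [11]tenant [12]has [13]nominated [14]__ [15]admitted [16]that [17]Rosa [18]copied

The marked gap is inside the relative clause, the direct object of "nominated".
Its filler is the head noun "pilot" (via "who"), at word 8.
(The other dependency links word 2 to a gap after word 18.)

8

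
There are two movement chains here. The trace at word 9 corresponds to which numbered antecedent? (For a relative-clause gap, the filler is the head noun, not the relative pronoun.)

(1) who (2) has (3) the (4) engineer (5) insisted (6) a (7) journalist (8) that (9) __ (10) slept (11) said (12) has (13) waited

The marked gap is inside the relative clause, the subject of "slept".
Its filler is the head noun "journalist" (via "that"), at word 7.
(The other dependency links word 1 to a gap after word 11.)

7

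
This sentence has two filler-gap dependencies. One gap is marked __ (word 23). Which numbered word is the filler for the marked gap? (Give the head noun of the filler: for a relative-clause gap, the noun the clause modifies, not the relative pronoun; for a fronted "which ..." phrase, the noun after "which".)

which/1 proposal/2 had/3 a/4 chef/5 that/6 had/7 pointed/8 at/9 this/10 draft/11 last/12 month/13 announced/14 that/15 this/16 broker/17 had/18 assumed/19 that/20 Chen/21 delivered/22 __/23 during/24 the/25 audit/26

The marked gap is the direct object of "delivered".
Its filler is the fronted wh-phrase "which proposal", at word 2.
(The other dependency links word 5 to a gap after word 6.)

2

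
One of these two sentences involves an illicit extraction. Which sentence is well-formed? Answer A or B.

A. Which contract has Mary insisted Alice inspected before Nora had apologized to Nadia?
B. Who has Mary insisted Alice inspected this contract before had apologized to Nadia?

A

In B, the wh-phrase is extracted from inside an adjunct island (introduced by "before"), which blocks movement.
In A, the extraction path crosses only that-complement boundaries, which are transparent.
So A is grammatical.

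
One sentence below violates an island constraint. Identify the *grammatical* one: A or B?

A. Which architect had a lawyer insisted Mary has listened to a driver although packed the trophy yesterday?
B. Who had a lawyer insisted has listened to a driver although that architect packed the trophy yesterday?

B

In A, the wh-phrase is extracted from inside an adjunct island (introduced by "although"), which blocks movement.
In B, the extraction path crosses only that-complement boundaries, which are transparent.
So B is grammatical.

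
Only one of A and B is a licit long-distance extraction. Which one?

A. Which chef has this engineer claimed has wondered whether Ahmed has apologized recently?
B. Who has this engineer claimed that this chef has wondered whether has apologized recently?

In B, the wh-phrase is extracted from inside a wh-island (introduced by "whether"), which blocks movement.
In A, the extraction path crosses only that-complement boundaries, which are transparent.
So A is grammatical.

A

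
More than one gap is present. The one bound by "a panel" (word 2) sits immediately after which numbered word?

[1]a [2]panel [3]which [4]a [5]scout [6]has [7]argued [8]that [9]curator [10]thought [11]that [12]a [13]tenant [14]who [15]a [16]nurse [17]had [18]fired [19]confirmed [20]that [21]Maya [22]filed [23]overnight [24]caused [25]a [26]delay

22

The displaced element is "a panel" (word 2).
It is linked across 3 clause boundaries (Ø → that → that).
It functions as the direct object of "filed", so the gap sits immediately after word 22 ("filed").
Base order: A scout has argued that curator thought that a tenant who a nurse had fired confirmed that Maya filed a panel overnight.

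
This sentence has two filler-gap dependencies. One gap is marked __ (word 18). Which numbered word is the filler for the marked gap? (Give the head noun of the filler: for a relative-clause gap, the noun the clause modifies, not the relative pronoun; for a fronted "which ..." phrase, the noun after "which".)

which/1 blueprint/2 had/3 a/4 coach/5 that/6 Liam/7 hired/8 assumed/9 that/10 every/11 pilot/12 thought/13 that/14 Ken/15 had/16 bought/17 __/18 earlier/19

The marked gap is the direct object of "bought".
Its filler is the fronted wh-phrase "which blueprint", at word 2.
(The other dependency links word 5 to a gap after word 8.)

2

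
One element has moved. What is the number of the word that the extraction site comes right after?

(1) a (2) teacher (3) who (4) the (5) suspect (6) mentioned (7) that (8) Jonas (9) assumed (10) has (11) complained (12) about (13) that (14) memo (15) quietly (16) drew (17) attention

9

The displaced element is "a teacher" (word 2).
It is linked across 2 clause boundaries (that → Ø).
It functions as the subject of "complained", so the gap sits immediately after word 9 ("assumed").
Base order: The suspect mentioned that Jonas assumed that a teacher has complained about that memo quietly.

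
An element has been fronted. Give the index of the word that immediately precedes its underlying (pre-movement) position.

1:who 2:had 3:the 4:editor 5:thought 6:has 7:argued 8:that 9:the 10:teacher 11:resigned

5

The displaced element is "who" (word 1).
It is linked across 1 clause boundary (Ø).
It functions as the subject of "argued", so the gap sits immediately after word 5 ("thought").
Base order: The editor had thought that who has argued that the teacher resigned.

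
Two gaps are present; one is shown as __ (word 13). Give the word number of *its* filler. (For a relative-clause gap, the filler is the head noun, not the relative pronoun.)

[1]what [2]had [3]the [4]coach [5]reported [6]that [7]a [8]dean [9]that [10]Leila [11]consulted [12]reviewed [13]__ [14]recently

1

The marked gap is the direct object of "reviewed".
Its filler is the fronted wh-phrase "what", at word 1.
(The other dependency links word 8 to a gap after word 11.)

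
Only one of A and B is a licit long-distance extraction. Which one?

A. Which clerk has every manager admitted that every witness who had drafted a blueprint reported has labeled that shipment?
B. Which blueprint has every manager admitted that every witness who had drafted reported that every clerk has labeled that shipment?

A

In B, the wh-phrase is extracted from inside a complex-NP island (relative clause) (introduced by "who"), which blocks movement.
In A, the extraction path crosses only that-complement boundaries, which are transparent.
So A is grammatical.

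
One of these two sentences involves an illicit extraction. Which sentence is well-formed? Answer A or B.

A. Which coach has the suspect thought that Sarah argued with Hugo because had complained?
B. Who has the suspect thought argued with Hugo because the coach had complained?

In A, the wh-phrase is extracted from inside an adjunct island (introduced by "because"), which blocks movement.
In B, the extraction path crosses only that-complement boundaries, which are transparent.
So B is grammatical.

B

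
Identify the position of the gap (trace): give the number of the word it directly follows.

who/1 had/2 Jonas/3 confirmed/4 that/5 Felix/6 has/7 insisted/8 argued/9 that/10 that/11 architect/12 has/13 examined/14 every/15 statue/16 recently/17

The displaced element is "who" (word 1).
It is linked across 2 clause boundaries (that → Ø).
It functions as the subject of "argued", so the gap sits immediately after word 8 ("insisted").
Base order: Jonas had confirmed that Felix has insisted that who argued that that architect has examined every statue recently.

8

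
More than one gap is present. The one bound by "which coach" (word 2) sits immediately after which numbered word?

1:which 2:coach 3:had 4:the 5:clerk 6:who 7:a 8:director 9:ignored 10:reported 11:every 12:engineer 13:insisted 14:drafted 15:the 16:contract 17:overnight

The displaced element is "which coach" (word 2).
It is linked across 2 clause boundaries (Ø → Ø).
It functions as the subject of "drafted", so the gap sits immediately after word 13 ("insisted").
Base order: The clerk who a director ignored had reported every engineer insisted that which coach drafted the contract overnight.

13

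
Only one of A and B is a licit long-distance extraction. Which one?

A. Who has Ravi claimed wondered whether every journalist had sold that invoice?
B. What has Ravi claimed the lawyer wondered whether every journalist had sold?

A

In B, the wh-phrase is extracted from inside a wh-island (introduced by "whether"), which blocks movement.
In A, the extraction path crosses only that-complement boundaries, which are transparent.
So A is grammatical.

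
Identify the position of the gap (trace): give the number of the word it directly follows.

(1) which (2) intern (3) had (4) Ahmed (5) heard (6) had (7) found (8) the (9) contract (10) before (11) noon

The displaced element is "which intern" (word 2).
It is linked across 1 clause boundary (Ø).
It functions as the subject of "found", so the gap sits immediately after word 5 ("heard").
Base order: Ahmed had heard which intern had found the contract before noon.

5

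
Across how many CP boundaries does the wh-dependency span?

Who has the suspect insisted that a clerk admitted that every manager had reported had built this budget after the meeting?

3

"who" is extracted from the subject of "built".
Boundaries crossed, outermost first: [that], [that], [Ø] — 3 in total.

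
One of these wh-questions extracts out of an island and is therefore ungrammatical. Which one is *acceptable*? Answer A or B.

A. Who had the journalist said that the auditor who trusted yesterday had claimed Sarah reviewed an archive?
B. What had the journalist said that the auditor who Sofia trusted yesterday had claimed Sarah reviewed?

B

In A, the wh-phrase is extracted from inside a complex-NP island (relative clause) (introduced by "who"), which blocks movement.
In B, the extraction path crosses only that-complement boundaries, which are transparent.
So B is grammatical.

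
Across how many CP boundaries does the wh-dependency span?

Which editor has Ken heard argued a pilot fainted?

"which editor" is extracted from the subject of "argued".
Boundaries crossed, outermost first: [Ø] — 1 in total.

1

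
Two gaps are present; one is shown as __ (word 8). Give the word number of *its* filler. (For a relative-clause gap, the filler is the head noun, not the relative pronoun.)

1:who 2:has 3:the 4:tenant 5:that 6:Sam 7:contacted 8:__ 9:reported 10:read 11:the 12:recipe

The marked gap is inside the relative clause, the direct object of "contacted".
Its filler is the head noun "tenant" (via "that"), at word 4.
(The other dependency links word 1 to a gap after word 9.)

4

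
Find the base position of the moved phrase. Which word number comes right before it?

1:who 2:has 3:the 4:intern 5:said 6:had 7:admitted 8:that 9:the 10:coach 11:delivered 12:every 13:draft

5

The displaced element is "who" (word 1).
It is linked across 1 clause boundary (Ø).
It functions as the subject of "admitted", so the gap sits immediately after word 5 ("said").
Base order: The intern has said that who had admitted that the coach delivered every draft.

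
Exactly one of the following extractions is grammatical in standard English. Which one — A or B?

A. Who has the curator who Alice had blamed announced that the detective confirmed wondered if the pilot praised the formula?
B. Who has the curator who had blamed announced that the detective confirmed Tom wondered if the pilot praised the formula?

A

In B, the wh-phrase is extracted from inside a complex-NP island (relative clause) (introduced by "who"), which blocks movement.
In A, the extraction path crosses only that-complement boundaries, which are transparent.
So A is grammatical.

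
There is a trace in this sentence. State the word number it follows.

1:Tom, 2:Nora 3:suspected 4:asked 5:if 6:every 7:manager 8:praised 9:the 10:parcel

3

The displaced element is "Tom" (word 1).
It is linked across 1 clause boundary (Ø).
It functions as the subject of "asked", so the gap sits immediately after word 3 ("suspected").
Base order: Nora suspected Tom asked if every manager praised the parcel.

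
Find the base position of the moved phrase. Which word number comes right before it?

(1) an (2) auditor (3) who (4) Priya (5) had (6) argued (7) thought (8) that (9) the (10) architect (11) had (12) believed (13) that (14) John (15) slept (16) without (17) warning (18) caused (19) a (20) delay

6

The displaced element is "an auditor" (word 2).
It is linked across 1 clause boundary (Ø).
It functions as the subject of "thought", so the gap sits immediately after word 6 ("argued").
Base order: Priya had argued an auditor thought that the architect had believed that John slept without warning.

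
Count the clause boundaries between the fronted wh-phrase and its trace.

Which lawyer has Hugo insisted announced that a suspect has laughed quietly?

1

"which lawyer" is extracted from the subject of "announced".
Boundaries crossed, outermost first: [Ø] — 1 in total.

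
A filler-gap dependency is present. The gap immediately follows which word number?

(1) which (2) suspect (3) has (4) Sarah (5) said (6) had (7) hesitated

5

The displaced element is "which suspect" (word 2).
It is linked across 1 clause boundary (Ø).
It functions as the subject of "hesitated", so the gap sits immediately after word 5 ("said").
Base order: Sarah has said that which suspect had hesitated.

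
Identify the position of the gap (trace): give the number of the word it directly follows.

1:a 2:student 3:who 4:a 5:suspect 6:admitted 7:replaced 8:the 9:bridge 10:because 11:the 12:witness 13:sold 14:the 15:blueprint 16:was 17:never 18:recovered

6

The displaced element is "a student" (word 2).
It is linked across 1 clause boundary (Ø).
It functions as the subject of "replaced", so the gap sits immediately after word 6 ("admitted").
Base order: A suspect admitted a student replaced the bridge because the witness sold the blueprint.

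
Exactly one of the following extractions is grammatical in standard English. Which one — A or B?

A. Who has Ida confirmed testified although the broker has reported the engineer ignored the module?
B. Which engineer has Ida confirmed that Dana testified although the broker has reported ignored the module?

In B, the wh-phrase is extracted from inside an adjunct island (introduced by "although"), which blocks movement.
In A, the extraction path crosses only that-complement boundaries, which are transparent.
So A is grammatical.

A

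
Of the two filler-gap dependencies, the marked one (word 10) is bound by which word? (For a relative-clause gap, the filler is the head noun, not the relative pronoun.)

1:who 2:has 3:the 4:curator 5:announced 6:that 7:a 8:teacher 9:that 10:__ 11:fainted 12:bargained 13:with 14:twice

8

The marked gap is inside the relative clause, the subject of "fainted".
Its filler is the head noun "teacher" (via "that"), at word 8.
(The other dependency links word 1 to a gap after word 13.)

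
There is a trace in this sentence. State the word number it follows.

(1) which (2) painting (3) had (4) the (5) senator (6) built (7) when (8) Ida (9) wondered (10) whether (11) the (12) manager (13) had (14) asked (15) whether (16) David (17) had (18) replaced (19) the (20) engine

6

The displaced element is "which painting" (word 2).
It functions as the direct object of "built", so the gap sits immediately after word 6 ("built").
Base order: The senator had built which painting when Ida wondered whether the manager had asked whether David had replaced the engine.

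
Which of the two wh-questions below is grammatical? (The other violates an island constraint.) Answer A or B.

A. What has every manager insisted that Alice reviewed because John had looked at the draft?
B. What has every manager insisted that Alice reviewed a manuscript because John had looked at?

In B, the wh-phrase is extracted from inside an adjunct island (introduced by "because"), which blocks movement.
In A, the extraction path crosses only that-complement boundaries, which are transparent.
So A is grammatical.

A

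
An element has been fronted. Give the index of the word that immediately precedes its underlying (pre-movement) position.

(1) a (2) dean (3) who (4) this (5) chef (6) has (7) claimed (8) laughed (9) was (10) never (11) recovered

The displaced element is "a dean" (word 2).
It is linked across 1 clause boundary (Ø).
It functions as the subject of "laughed", so the gap sits immediately after word 7 ("claimed").
Base order: This chef has claimed a dean laughed.

7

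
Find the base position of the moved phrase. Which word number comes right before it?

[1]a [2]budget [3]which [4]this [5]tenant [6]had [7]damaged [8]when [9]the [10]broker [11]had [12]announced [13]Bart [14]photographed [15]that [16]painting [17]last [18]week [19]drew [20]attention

7

The displaced element is "a budget" (word 2).
It functions as the direct object of "damaged", so the gap sits immediately after word 7 ("damaged").
Base order: This tenant had damaged a budget when the broker had announced Bart photographed that painting last week.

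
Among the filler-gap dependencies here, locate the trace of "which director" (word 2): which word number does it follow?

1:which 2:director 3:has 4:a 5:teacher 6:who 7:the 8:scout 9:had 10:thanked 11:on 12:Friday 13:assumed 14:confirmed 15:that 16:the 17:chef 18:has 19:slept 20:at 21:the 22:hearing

13

The displaced element is "which director" (word 2).
It is linked across 1 clause boundary (Ø).
It functions as the subject of "confirmed", so the gap sits immediately after word 13 ("assumed").
Base order: A teacher who the scout had thanked on Friday has assumed that which director confirmed that the chef has slept at the hearing.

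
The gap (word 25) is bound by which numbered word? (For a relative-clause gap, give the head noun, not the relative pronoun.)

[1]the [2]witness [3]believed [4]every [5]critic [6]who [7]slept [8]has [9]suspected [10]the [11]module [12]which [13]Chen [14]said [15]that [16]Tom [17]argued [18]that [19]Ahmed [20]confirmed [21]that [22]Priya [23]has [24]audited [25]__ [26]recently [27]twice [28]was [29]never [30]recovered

The gap at 25 is the object of "audited", inside a relative clause.
The relative pronoun is "which" (word 12); it is bound by the head noun immediately before it.
Its filler is the head noun "module", at word 11.

11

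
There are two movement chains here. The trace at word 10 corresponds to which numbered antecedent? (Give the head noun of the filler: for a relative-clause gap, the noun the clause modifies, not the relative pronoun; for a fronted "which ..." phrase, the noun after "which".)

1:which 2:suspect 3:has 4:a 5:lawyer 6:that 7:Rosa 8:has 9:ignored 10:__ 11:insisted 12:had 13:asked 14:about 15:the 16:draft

The marked gap is inside the relative clause, the direct object of "ignored".
Its filler is the head noun "lawyer" (via "that"), at word 5.
(The other dependency links word 2 to a gap after word 11.)

5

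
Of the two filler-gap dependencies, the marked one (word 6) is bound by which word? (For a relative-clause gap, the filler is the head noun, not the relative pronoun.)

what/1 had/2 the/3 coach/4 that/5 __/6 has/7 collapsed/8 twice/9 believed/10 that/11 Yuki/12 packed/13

The marked gap is inside the relative clause, the subject of "collapsed".
Its filler is the head noun "coach" (via "that"), at word 4.
(The other dependency links word 1 to a gap after word 13.)

4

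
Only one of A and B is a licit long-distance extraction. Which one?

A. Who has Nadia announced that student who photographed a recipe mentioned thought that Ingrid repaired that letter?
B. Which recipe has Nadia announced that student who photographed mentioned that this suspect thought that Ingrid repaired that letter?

In B, the wh-phrase is extracted from inside a complex-NP island (relative clause) (introduced by "who"), which blocks movement.
In A, the extraction path crosses only that-complement boundaries, which are transparent.
So A is grammatical.

A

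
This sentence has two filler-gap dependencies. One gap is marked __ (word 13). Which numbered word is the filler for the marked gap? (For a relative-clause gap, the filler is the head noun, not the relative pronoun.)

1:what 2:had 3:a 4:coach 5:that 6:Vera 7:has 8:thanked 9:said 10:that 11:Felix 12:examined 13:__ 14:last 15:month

1

The marked gap is the direct object of "examined".
Its filler is the fronted wh-phrase "what", at word 1.
(The other dependency links word 4 to a gap after word 8.)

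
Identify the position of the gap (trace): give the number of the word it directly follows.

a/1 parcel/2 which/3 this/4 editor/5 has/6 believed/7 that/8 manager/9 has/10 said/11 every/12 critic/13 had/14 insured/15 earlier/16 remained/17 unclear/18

15

The displaced element is "a parcel" (word 2).
It is linked across 2 clause boundaries (Ø → Ø).
It functions as the direct object of "insured", so the gap sits immediately after word 15 ("insured").
Base order: This editor has believed that manager has said every critic had insured a parcel earlier.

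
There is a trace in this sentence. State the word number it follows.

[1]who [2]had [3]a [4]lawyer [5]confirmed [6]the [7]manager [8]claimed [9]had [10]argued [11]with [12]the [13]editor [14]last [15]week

The displaced element is "who" (word 1).
It is linked across 2 clause boundaries (Ø → Ø).
It functions as the subject of "argued", so the gap sits immediately after word 8 ("claimed").
Base order: A lawyer had confirmed the manager claimed who had argued with the editor last week.

8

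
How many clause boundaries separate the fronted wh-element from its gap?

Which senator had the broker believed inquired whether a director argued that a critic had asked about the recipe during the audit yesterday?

1

"which senator" is extracted from the subject of "inquired".
Boundaries crossed, outermost first: [Ø] — 1 in total.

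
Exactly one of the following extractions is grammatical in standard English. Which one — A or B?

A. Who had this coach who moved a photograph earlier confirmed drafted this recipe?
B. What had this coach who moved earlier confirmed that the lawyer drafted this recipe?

In B, the wh-phrase is extracted from inside a complex-NP island (relative clause) (introduced by "who"), which blocks movement.
In A, the extraction path crosses only that-complement boundaries, which are transparent.
So A is grammatical.

A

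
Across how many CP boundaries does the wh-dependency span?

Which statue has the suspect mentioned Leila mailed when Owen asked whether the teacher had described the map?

"which statue" is extracted from the object of "mailed".
Boundaries crossed, outermost first: [Ø] — 1 in total.

1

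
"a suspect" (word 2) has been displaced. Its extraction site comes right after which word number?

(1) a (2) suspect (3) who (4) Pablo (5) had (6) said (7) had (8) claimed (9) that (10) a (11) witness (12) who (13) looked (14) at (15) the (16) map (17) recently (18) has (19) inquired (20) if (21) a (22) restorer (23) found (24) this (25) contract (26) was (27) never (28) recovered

6

The displaced element is "a suspect" (word 2).
It is linked across 1 clause boundary (Ø).
It functions as the subject of "claimed", so the gap sits immediately after word 6 ("said").
Base order: Pablo had said that a suspect had claimed that a witness who looked at the map recently has inquired if a restorer found this contract.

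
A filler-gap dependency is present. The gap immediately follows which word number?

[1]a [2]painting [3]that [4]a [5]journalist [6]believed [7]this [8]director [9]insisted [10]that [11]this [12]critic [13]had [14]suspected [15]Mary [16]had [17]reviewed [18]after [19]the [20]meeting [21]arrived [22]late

17

The displaced element is "a painting" (word 2).
It is linked across 3 clause boundaries (Ø → that → Ø).
It functions as the direct object of "reviewed", so the gap sits immediately after word 17 ("reviewed").
Base order: A journalist believed this director insisted that this critic had suspected Mary had reviewed a painting after the meeting.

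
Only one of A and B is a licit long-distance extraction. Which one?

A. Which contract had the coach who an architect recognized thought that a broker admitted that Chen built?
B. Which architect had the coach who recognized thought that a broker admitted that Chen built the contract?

A

In B, the wh-phrase is extracted from inside a complex-NP island (relative clause) (introduced by "who"), which blocks movement.
In A, the extraction path crosses only that-complement boundaries, which are transparent.
So A is grammatical.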